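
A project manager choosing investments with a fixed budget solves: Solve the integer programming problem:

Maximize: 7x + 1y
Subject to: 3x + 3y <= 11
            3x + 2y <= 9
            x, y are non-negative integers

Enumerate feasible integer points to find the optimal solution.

Constraint 1: 3x + 3y <= 11
Constraint 2: 3x + 2y <= 9
Feasible x range (need y >= 0): 0 <= x <= min(11/3, 9/3) => x in {0, ..., 3}.
Enumerate feasible integer points row by row (the coefficient of y is 1 > 0, so for each x the largest feasible y gives the best value):
  x = 0: y <= min((11 - 3*0)/3, (9 - 3*0)/2) => y in {0, ..., 3}; best 7*0 + 1*3 = 3
  x = 1: y <= min((11 - 3*1)/3, (9 - 3*1)/2) => y in {0, ..., 2}; best 7*1 + 1*2 = 9
  x = 2: y <= min((11 - 3*2)/3, (9 - 3*2)/2) => y in {0, ..., 1}; best 7*2 + 1*1 = 15
  x = 3: y <= min((11 - 3*3)/3, (9 - 3*3)/2) => y in {0}; best 7*3 + 1*0 = 21
The maximum 7x + 1y = 21 is achieved at x = 3, y = 0.
Check: 3*3 + 3*0 = 9 <= 11 and 3*3 + 2*0 = 9 <= 9.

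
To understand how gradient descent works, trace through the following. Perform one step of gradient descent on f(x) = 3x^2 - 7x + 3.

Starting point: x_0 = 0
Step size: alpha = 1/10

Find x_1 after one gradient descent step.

f(x) = 3x^2 - 7x + 3
f'(x) = 6x - 7
f'(0) = 6*0 + (-7) = -7
x_1 = x_0 - alpha * f'(x_0) = 0 - 1/10 * -7 = 7/10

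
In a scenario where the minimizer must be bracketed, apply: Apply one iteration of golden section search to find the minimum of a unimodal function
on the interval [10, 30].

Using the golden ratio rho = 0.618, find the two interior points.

Golden section search on [10, 30].
Golden ratio rho = 0.618 (approx).
Interior points:
  x_1 = 10 + (1-0.618)*20 = 17.6400
  x_2 = 10 + 0.618*20 = 22.3600
Compare f(x_1) and f(x_2) to determine which subinterval to keep.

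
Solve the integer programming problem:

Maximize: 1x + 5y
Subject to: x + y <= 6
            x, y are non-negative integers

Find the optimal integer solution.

Objective: 1x + 5y, constraint: x + y <= 6
Coefficient of y is 5 > coefficient of x is 1, so allocate the entire budget to y.
Optimal: x = 0, y = 6, value = 30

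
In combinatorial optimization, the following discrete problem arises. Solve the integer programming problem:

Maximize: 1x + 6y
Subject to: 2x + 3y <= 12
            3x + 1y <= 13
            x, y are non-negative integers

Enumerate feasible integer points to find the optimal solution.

Constraint 1: 2x + 3y <= 12
Constraint 2: 3x + 1y <= 13
Feasible x range (need y >= 0): 0 <= x <= min(12/2, 13/3) => x in {0, ..., 4}.
Enumerate feasible integer points row by row (the coefficient of y is 6 > 0, so for each x the largest feasible y gives the best value):
  x = 0: y <= min((12 - 2*0)/3, (13 - 3*0)/1) => y in {0, ..., 4}; best 1*0 + 6*4 = 24
  x = 1: y <= min((12 - 2*1)/3, (13 - 3*1)/1) => y in {0, ..., 3}; best 1*1 + 6*3 = 19
  x = 2: y <= min((12 - 2*2)/3, (13 - 3*2)/1) => y in {0, ..., 2}; best 1*2 + 6*2 = 14
  x = 3: y <= min((12 - 2*3)/3, (13 - 3*3)/1) => y in {0, ..., 2}; best 1*3 + 6*2 = 15
  x = 4: y <= min((12 - 2*4)/3, (13 - 3*4)/1) => y in {0, ..., 1}; best 1*4 + 6*1 = 10
The maximum 1x + 6y = 24 is achieved at x = 0, y = 4.
Check: 2*0 + 3*4 = 12 <= 12 and 3*0 + 1*4 = 4 <= 13.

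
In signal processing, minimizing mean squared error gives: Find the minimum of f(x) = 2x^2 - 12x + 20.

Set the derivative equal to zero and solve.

f(x) = 2x^2 - 12x + 20
f'(x) = 4x + (-12) = 0
x = 12/4 = 3
f(3) = 2
Since f''(x) = 4 > 0, this is a minimum.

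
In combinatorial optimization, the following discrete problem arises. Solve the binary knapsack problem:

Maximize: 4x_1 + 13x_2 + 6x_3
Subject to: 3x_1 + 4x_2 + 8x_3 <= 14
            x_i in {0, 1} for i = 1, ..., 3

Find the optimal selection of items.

Items: item 1 (v=4, w=3), item 2 (v=13, w=4), item 3 (v=6, w=8)
Capacity: 14
Checking all 8 subsets (w = total weight, v = total value):
  {}: w = 0, v = 0
  {1}: w = 3, v = 4
  {2}: w = 4, v = 13
  {3}: w = 8, v = 6
  {1, 2}: w = 7, v = 17
  {1, 3}: w = 11, v = 10
  {2, 3}: w = 12, v = 19
  {1, 2, 3}: w = 15 > 14, infeasible
Best feasible subset: items [2, 3]
Total weight: 12 <= 14, total value: 19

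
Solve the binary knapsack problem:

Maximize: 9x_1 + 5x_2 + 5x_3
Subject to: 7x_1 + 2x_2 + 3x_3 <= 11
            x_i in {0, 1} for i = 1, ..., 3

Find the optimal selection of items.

Items: item 1 (v=9, w=7), item 2 (v=5, w=2), item 3 (v=5, w=3)
Capacity: 11
Checking all 8 subsets (w = total weight, v = total value):
  {}: w = 0, v = 0
  {1}: w = 7, v = 9
  {2}: w = 2, v = 5
  {3}: w = 3, v = 5
  {1, 2}: w = 9, v = 14
  {1, 3}: w = 10, v = 14
  {2, 3}: w = 5, v = 10
  {1, 2, 3}: w = 12 > 11, infeasible
Best feasible subset: items [1, 2]
(The same value 14 is also attained by {1, 3}.)
Total weight: 9 <= 11, total value: 14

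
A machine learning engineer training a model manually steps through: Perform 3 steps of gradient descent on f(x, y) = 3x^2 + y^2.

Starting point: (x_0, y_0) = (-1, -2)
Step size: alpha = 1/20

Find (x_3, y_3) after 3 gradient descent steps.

f(x,y) = 3x^2 + y^2
grad_x = 6x + 0y, grad_y = 2y + 0x
Step 1: grad = (-6, -4), (-7/10, -9/5)
Step 2: grad = (-21/5, -18/5), (-49/100, -81/50)
Step 3: grad = (-147/50, -81/25), (-343/1000, -729/500)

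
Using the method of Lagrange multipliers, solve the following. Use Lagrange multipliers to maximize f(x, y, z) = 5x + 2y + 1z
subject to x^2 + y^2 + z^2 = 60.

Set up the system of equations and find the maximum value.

Lagrange conditions: 5 = 2*lambda*x, 2 = 2*lambda*y, 1 = 2*lambda*z
So x:5 = y:2 = z:1, i.e. x = 5t, y = 2t, z = 1t
Constraint: t^2*(5^2 + 2^2 + 1^2) = 60
  t^2 * 30 = 60  =>  t = sqrt(2)
Maximum = 5*5t + 2*2t + 1*1t = 30*sqrt(2) = sqrt(1800)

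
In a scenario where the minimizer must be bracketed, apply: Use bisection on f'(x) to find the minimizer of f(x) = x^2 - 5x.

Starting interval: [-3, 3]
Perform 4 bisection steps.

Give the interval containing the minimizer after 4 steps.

Finding critical point of f(x) = x^2 - 5x using bisection on f'(x) = 2x + -5.
f'(x) = 0 when x = 5/2.
Starting interval: [-3, 3]
Step 1: mid = 0, f'(mid) = -5, new interval = [0, 3]
Step 2: mid = 3/2, f'(mid) = -2, new interval = [3/2, 3]
Step 3: mid = 9/4, f'(mid) = -1/2, new interval = [9/4, 3]
Step 4: mid = 21/8, f'(mid) = 1/4, new interval = [9/4, 21/8]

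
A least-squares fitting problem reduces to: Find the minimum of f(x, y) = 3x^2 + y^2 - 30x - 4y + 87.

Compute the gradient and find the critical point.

f(x,y) = 3x^2 + y^2 - 30x - 4y + 87
df/dx = 6x + (-30) = 0  =>  x = 5
df/dy = 2y + (-4) = 0  =>  y = 2
f(5, 2) = 3*(5)^2 + 1*(2)^2 + -30*(5) + -4*(2) + 87 = 8
Hessian is diagonal with entries 6, 2 > 0, so this is a minimum.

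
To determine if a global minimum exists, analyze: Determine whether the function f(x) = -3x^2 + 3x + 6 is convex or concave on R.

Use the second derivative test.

f(x) = -3x^2 + 3x + 6
f'(x) = -6x + 3
f''(x) = -6
Since f''(x) = -6 < 0 for all x, f is concave on R.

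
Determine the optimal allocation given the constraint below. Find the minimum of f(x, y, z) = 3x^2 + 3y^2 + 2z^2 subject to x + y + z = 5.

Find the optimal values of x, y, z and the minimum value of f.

Using Lagrange multipliers on f = 3x^2 + 3y^2 + 2z^2 with constraint x + y + z = 5:
Conditions: 2*3*x = lambda, 2*3*y = lambda, 2*2*z = lambda
So x = lambda/6, y = lambda/6, z = lambda/4
Substituting into constraint: lambda * (7/12) = 5
lambda = 60/7
x = 10/7, y = 10/7, z = 15/7
Minimum value = 150/7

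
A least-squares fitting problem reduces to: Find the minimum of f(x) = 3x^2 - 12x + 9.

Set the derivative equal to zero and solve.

f(x) = 3x^2 - 12x + 9
f'(x) = 6x + (-12) = 0
x = 12/6 = 2
f(2) = -3
Since f''(x) = 6 > 0, this is a minimum.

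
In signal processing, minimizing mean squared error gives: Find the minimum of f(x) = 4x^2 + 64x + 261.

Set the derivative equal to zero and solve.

f(x) = 4x^2 + 64x + 261
f'(x) = 8x + (64) = 0
x = -64/8 = -8
f(-8) = 5
Since f''(x) = 8 > 0, this is a minimum.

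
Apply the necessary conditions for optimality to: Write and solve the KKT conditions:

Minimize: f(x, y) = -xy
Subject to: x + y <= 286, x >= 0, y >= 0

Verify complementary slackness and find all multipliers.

Problem: min -xy s.t. x + y <= 286 (multiplier lambda), x >= 0 (mu_x), y >= 0 (mu_y)
KKT stationarity: -y + lambda - mu_x = 0, -x + lambda - mu_y = 0, with lambda, mu_x, mu_y >= 0
Complementary slackness: lambda*(x + y - 286) = 0, mu_x*x = 0, mu_y*y = 0
If lambda = 0: y = -mu_x <= 0 and x = -mu_y <= 0 force x = y = 0 with f = 0; but x = y = 143 is feasible with f = -20449 < 0, so this is not the minimum. Hence lambda > 0 and x + y = 286.
Try x > 0, y > 0 (so mu_x = mu_y = 0): y = lambda, x = lambda => x = y = lambda
x + y = 286 => 2*lambda = 286 => lambda = 143
x* = y* = 143 > 0, consistent with mu_x = mu_y = 0.
(Any feasible point with x = 0 or y = 0 has f = 0 > -20449, so the minimum is not on those boundaries.)
min(-xy) = -20449 (i.e. max xy = 20449)
Multipliers: lambda = 143, mu_x = 0, mu_y = 0
Complementary slackness: lambda*(x + y - 286) = 143*(143 + 143 - 286) = 0, mu_x*x = 0*143 = 0, mu_y*y = 0*143 = 0. Satisfied.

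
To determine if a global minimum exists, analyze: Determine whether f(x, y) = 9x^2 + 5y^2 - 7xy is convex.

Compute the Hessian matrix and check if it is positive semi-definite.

f(x,y) = 9x^2 + 5y^2 - 7xy
Hessian H = [[18, -7], [-7, 10]]
trace(H) = 28, det(H) = 131
Eigenvalues: (28 +/- sqrt(260)) / 2 = 22.06, 5.938
Since both eigenvalues > 0, f is convex.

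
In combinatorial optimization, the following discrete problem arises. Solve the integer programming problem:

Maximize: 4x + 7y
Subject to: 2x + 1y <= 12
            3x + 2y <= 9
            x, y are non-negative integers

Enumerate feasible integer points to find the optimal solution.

Constraint 1: 2x + 1y <= 12
Constraint 2: 3x + 2y <= 9
Feasible x range (need y >= 0): 0 <= x <= min(12/2, 9/3) => x in {0, ..., 3}.
Enumerate feasible integer points row by row (the coefficient of y is 7 > 0, so for each x the largest feasible y gives the best value):
  x = 0: y <= min((12 - 2*0)/1, (9 - 3*0)/2) => y in {0, ..., 4}; best 4*0 + 7*4 = 28
  x = 1: y <= min((12 - 2*1)/1, (9 - 3*1)/2) => y in {0, ..., 3}; best 4*1 + 7*3 = 25
  x = 2: y <= min((12 - 2*2)/1, (9 - 3*2)/2) => y in {0, ..., 1}; best 4*2 + 7*1 = 15
  x = 3: y <= min((12 - 2*3)/1, (9 - 3*3)/2) => y in {0}; best 4*3 + 7*0 = 12
The maximum 4x + 7y = 28 is achieved at x = 0, y = 4.
Check: 2*0 + 1*4 = 4 <= 12 and 3*0 + 2*4 = 8 <= 9.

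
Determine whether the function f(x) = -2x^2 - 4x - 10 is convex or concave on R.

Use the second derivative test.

f(x) = -2x^2 - 4x - 10
f'(x) = -4x - 4
f''(x) = -4
Since f''(x) = -4 < 0 for all x, f is concave on R.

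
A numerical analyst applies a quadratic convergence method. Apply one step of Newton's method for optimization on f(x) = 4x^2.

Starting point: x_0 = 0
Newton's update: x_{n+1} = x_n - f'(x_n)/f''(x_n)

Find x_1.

f(x) = 4x^2
f'(x) = 8x + (0), f''(x) = 8
Newton step: x_1 = x_0 - f'(x_0)/f''(x_0)
f'(0) = 0
x_1 = 0 - 0/8 = 0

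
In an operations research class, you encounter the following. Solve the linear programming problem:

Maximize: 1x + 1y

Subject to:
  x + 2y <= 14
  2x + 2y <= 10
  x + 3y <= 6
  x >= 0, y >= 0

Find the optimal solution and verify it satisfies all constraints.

Feasible vertices: (0, 0), (0, 2), (9/2, 1/2), (5, 0)
Objective 1x + 1y at each vertex:
  (0, 0): 0
  (0, 2): 2
  (9/2, 1/2): 5
  (5, 0): 5
Maximum is 5 at (9/2, 1/2).
Verify constraints at (x, y) = (9/2, 1/2):
  1*(9/2) + 2*(1/2) = 11/2 <= 14
  2*(9/2) + 2*(1/2) = 10 <= 10 (active)
  1*(9/2) + 3*(1/2) = 6 <= 6 (active)
  x = 9/2 >= 0, y = 1/2 >= 0. All constraints satisfied.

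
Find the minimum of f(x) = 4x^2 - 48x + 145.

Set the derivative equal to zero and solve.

f(x) = 4x^2 - 48x + 145
f'(x) = 8x + (-48) = 0
x = 48/8 = 6
f(6) = 1
Since f''(x) = 8 > 0, this is a minimum.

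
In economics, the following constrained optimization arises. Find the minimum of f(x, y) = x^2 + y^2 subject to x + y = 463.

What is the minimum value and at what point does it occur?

Substitute y = 463 - x into f(x,y) = x^2 + y^2:
g(x) = x^2 + (463 - x)^2 = 2x^2 - 926x + 214369
g'(x) = 4x - 926 = 0  =>  x = 463/2
y = 463 - 463/2 = 463/2
Minimum value = (463/2)^2 + (463/2)^2 = 214369/2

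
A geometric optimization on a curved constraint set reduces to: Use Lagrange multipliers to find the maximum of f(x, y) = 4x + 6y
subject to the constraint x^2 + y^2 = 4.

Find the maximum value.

Set up Lagrange conditions: grad f = lambda * grad g
  4 = 2*lambda*x
  6 = 2*lambda*y
From these: x/y = 4/6, so x = 4t, y = 6t for some t.
Substitute into constraint: (4t)^2 + (6t)^2 = 4
  t^2 * 52 = 4
  t = sqrt(4/52)
Maximum = 4*x + 6*y = (4^2 + 6^2)*t = 52 * sqrt(4/52) = sqrt(208)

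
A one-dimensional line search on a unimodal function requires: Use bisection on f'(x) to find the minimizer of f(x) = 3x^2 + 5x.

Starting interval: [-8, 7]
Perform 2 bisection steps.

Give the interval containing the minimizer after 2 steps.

Finding critical point of f(x) = 3x^2 + 5x using bisection on f'(x) = 6x + 5.
f'(x) = 0 when x = -5/6.
Starting interval: [-8, 7]
Step 1: mid = -1/2, f'(mid) = 2, new interval = [-8, -1/2]
Step 2: mid = -17/4, f'(mid) = -41/2, new interval = [-17/4, -1/2]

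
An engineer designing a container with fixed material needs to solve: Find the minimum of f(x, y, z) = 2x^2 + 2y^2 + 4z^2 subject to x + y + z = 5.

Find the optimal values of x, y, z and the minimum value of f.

Using Lagrange multipliers on f = 2x^2 + 2y^2 + 4z^2 with constraint x + y + z = 5:
Conditions: 2*2*x = lambda, 2*2*y = lambda, 2*4*z = lambda
So x = lambda/4, y = lambda/4, z = lambda/8
Substituting into constraint: lambda * (5/8) = 5
lambda = 8
x = 2, y = 2, z = 1
Minimum value = 20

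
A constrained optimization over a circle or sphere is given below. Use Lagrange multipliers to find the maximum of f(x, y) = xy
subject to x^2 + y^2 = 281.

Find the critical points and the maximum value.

Lagrange conditions: y = 2*lambda*x and x = 2*lambda*y
If x = 0 then y = 0, violating the constraint, so x, y != 0.
Dividing: y/x = x/y => x^2 = y^2 => y = x or y = -x
Constraint: 2x^2 = 281 => x^2 = 281/2 => x = +/-sqrt(281/2)
Critical points: (sqrt(281/2), sqrt(281/2)), (-sqrt(281/2), -sqrt(281/2)), (sqrt(281/2), -sqrt(281/2)), (-sqrt(281/2), sqrt(281/2))
  y = x:  xy = x^2 = 281/2  at (sqrt(281/2), sqrt(281/2)) and (-sqrt(281/2), -sqrt(281/2))
  y = -x: xy = -x^2 = -281/2 at (sqrt(281/2), -sqrt(281/2)) and (-sqrt(281/2), sqrt(281/2))
Maximum xy = 281/2 at (sqrt(281/2), sqrt(281/2)) and (-sqrt(281/2), -sqrt(281/2))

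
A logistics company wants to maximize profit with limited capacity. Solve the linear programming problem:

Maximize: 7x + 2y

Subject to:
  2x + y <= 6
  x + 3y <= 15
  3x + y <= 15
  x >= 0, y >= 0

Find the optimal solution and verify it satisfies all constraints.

Feasible vertices: (0, 0), (0, 5), (3/5, 24/5), (3, 0)
Objective 7x + 2y at each vertex:
  (0, 0): 0
  (0, 5): 10
  (3/5, 24/5): 69/5
  (3, 0): 21
Maximum is 21 at (3, 0).
Verify constraints at (x, y) = (3, 0):
  2*3 + 1*0 = 6 <= 6 (active)
  1*3 + 3*0 = 3 <= 15
  3*3 + 1*0 = 9 <= 15
  x = 3 >= 0, y = 0 >= 0. All constraints satisfied.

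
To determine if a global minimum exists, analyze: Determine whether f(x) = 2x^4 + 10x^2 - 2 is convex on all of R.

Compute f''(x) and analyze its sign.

f(x) = 2x^4 + 10x^2 - 2
f'(x) = 8x^3 + 20x
f''(x) = 24x^2 + 20
f''(x) = 24x^2 + 20 >= 20 > 0 for all x
Therefore, f is convex on R.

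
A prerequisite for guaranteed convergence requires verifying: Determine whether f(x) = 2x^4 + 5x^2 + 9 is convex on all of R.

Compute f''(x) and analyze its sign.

f(x) = 2x^4 + 5x^2 + 9
f'(x) = 8x^3 + 10x
f''(x) = 24x^2 + 10
f''(x) = 24x^2 + 10 >= 10 > 0 for all x
Therefore, f is convex on R.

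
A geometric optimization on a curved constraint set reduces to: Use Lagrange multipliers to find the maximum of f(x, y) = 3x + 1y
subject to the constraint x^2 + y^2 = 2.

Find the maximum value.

Set up Lagrange conditions: grad f = lambda * grad g
  3 = 2*lambda*x
  1 = 2*lambda*y
From these: x/y = 3/1, so x = 3t, y = 1t for some t.
Substitute into constraint: (3t)^2 + (1t)^2 = 2
  t^2 * 10 = 2
  t = sqrt(2/10)
Maximum = 3*x + 1*y = (3^2 + 1^2)*t = 10 * sqrt(2/10) = sqrt(20)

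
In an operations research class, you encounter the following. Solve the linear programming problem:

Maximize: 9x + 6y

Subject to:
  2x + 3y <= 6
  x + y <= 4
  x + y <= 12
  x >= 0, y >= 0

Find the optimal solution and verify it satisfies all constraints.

Feasible vertices: (0, 0), (0, 2), (3, 0)
Objective 9x + 6y at each vertex:
  (0, 0): 0
  (0, 2): 12
  (3, 0): 27
Maximum is 27 at (3, 0).
Verify constraints at (x, y) = (3, 0):
  2*3 + 3*0 = 6 <= 6 (active)
  1*3 + 1*0 = 3 <= 4
  1*3 + 1*0 = 3 <= 12
  x = 3 >= 0, y = 0 >= 0. All constraints satisfied.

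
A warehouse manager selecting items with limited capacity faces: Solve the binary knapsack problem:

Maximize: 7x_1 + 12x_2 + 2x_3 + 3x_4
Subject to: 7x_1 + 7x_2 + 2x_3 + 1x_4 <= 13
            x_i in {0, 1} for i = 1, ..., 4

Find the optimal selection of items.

Items: item 1 (v=7, w=7), item 2 (v=12, w=7), item 3 (v=2, w=2), item 4 (v=3, w=1)
Capacity: 13
Checking all 16 subsets (w = total weight, v = total value):
  {}: w = 0, v = 0
  {1}: w = 7, v = 7
  {2}: w = 7, v = 12
  {3}: w = 2, v = 2
  {4}: w = 1, v = 3
  {1, 2}: w = 14 > 13, infeasible
  {1, 3}: w = 9, v = 9
  {1, 4}: w = 8, v = 10
  {2, 3}: w = 9, v = 14
  {2, 4}: w = 8, v = 15
  {3, 4}: w = 3, v = 5
  {1, 2, 3}: w = 16 > 13, infeasible
  {1, 2, 4}: w = 15 > 13, infeasible
  {1, 3, 4}: w = 10, v = 12
  {2, 3, 4}: w = 10, v = 17
  {1, 2, 3, 4}: w = 17 > 13, infeasible
Best feasible subset: items [2, 3, 4]
Total weight: 10 <= 13, total value: 17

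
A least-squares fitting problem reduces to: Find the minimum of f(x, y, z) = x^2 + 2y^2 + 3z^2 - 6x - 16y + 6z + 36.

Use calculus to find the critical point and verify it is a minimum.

f(x,y,z) = x^2 + 2y^2 + 3z^2 - 6x - 16y + 6z + 36
df/dx = 2x + (-6) = 0 => x = 3
df/dy = 4y + (-16) = 0 => y = 4
df/dz = 6z + (6) = 0 => z = -1
f(3,4,-1) = 1*(3)^2 + 2*(4)^2 + 3*(-1)^2 + -6*(3) + -16*(4) + 6*(-1) + 36 = -8
Hessian is diagonal with entries 2, 4, 6 > 0, confirmed minimum.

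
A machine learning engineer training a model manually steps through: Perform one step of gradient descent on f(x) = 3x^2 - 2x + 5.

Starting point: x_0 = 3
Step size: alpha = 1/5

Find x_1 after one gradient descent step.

f(x) = 3x^2 - 2x + 5
f'(x) = 6x - 2
f'(3) = 6*3 + (-2) = 16
x_1 = x_0 - alpha * f'(x_0) = 3 - 1/5 * 16 = -1/5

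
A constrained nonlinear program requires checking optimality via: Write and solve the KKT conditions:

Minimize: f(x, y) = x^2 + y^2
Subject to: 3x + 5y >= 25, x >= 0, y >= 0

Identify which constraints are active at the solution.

KKT conditions for min x^2 + y^2 s.t. 3x + 5y >= 25, x >= 0, y >= 0:
Stationarity: 2x = mu*3 + mu_x, 2y = mu*5 + mu_y, with mu, mu_x, mu_y >= 0
Complementary slackness: mu*(3x + 5y - 25) = 0, mu_x*x = 0, mu_y*y = 0
(0, 0) is infeasible (3*0 + 5*0 < 25), so if mu = 0 stationarity would force x = mu_x/2 >= 0, y = mu_y/2 >= 0 with mu_x*x = mu_y*y = 0, i.e. x = y = 0: contradiction. Hence mu > 0 and 3x + 5y = 25 is active.
Try x > 0, y > 0 (so mu_x = mu_y = 0): x = 3*mu/2, y = 5*mu/2
Substitute: 3*(3*mu/2) + 5*(5*mu/2) = 25
  mu*34/2 = 25 => mu = 25/17
x* = 75/34 > 0, y* = 125/34 > 0, consistent with mu_x = mu_y = 0.
f is convex and the constraints are linear, so this KKT point is the global minimum.
f* = 625/34
Active constraints: 3x + 5y >= 25 (holds with equality, mu = 25/17 > 0); x >= 0 and y >= 0 are inactive (mu_x = mu_y = 0).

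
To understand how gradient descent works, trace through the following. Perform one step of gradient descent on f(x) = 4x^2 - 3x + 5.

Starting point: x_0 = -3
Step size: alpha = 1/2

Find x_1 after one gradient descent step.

f(x) = 4x^2 - 3x + 5
f'(x) = 8x - 3
f'(-3) = 8*-3 + (-3) = -27
x_1 = x_0 - alpha * f'(x_0) = -3 - 1/2 * -27 = 21/2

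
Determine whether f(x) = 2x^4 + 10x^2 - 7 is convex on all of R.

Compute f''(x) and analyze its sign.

f(x) = 2x^4 + 10x^2 - 7
f'(x) = 8x^3 + 20x
f''(x) = 24x^2 + 20
f''(x) = 24x^2 + 20 >= 20 > 0 for all x
Therefore, f is convex on R.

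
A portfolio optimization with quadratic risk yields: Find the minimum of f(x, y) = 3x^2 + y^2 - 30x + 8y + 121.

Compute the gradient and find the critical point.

f(x,y) = 3x^2 + y^2 - 30x + 8y + 121
df/dx = 6x + (-30) = 0  =>  x = 5
df/dy = 2y + (8) = 0  =>  y = -4
f(5, -4) = 3*(5)^2 + 1*(-4)^2 + -30*(5) + 8*(-4) + 121 = 30
Hessian is diagonal with entries 6, 2 > 0, so this is a minimum.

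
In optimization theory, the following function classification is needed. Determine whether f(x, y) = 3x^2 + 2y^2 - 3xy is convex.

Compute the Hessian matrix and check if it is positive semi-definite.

f(x,y) = 3x^2 + 2y^2 - 3xy
Hessian H = [[6, -3], [-3, 4]]
trace(H) = 10, det(H) = 15
Eigenvalues: (10 +/- sqrt(40)) / 2 = 8.162, 1.838
Since both eigenvalues > 0, f is convex.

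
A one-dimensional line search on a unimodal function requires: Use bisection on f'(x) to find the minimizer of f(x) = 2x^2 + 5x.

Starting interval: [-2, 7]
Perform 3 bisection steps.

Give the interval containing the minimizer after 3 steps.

Finding critical point of f(x) = 2x^2 + 5x using bisection on f'(x) = 4x + 5.
f'(x) = 0 when x = -5/4.
Starting interval: [-2, 7]
Step 1: mid = 5/2, f'(mid) = 15, new interval = [-2, 5/2]
Step 2: mid = 1/4, f'(mid) = 6, new interval = [-2, 1/4]
Step 3: mid = -7/8, f'(mid) = 3/2, new interval = [-2, -7/8]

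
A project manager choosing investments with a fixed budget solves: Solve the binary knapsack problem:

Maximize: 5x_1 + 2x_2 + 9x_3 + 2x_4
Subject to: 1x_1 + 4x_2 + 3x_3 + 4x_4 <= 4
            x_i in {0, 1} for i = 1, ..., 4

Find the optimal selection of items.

Items: item 1 (v=5, w=1), item 2 (v=2, w=4), item 3 (v=9, w=3), item 4 (v=2, w=4)
Capacity: 4
Checking all 16 subsets (w = total weight, v = total value):
  {}: w = 0, v = 0
  {1}: w = 1, v = 5
  {2}: w = 4, v = 2
  {3}: w = 3, v = 9
  {4}: w = 4, v = 2
  {1, 2}: w = 5 > 4, infeasible
  {1, 3}: w = 4, v = 14
  {1, 4}: w = 5 > 4, infeasible
  {2, 3}: w = 7 > 4, infeasible
  {2, 4}: w = 8 > 4, infeasible
  {3, 4}: w = 7 > 4, infeasible
  {1, 2, 3}: w = 8 > 4, infeasible
  {1, 2, 4}: w = 9 > 4, infeasible
  {1, 3, 4}: w = 8 > 4, infeasible
  {2, 3, 4}: w = 11 > 4, infeasible
  {1, 2, 3, 4}: w = 12 > 4, infeasible
Best feasible subset: items [1, 3]
Total weight: 4 <= 4, total value: 14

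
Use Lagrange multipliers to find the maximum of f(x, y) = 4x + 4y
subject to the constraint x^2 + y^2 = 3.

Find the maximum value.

Set up Lagrange conditions: grad f = lambda * grad g
  4 = 2*lambda*x
  4 = 2*lambda*y
From these: x/y = 4/4, so x = 4t, y = 4t for some t.
Substitute into constraint: (4t)^2 + (4t)^2 = 3
  t^2 * 32 = 3
  t = sqrt(3/32)
Maximum = 4*x + 4*y = (4^2 + 4^2)*t = 32 * sqrt(3/32) = sqrt(96)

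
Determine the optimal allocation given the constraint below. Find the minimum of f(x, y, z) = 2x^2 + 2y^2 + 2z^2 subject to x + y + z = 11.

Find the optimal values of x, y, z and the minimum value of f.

Using Lagrange multipliers on f = 2x^2 + 2y^2 + 2z^2 with constraint x + y + z = 11:
Conditions: 2*2*x = lambda, 2*2*y = lambda, 2*2*z = lambda
So x = lambda/4, y = lambda/4, z = lambda/4
Substituting into constraint: lambda * (3/4) = 11
lambda = 44/3
x = 11/3, y = 11/3, z = 11/3
Minimum value = 242/3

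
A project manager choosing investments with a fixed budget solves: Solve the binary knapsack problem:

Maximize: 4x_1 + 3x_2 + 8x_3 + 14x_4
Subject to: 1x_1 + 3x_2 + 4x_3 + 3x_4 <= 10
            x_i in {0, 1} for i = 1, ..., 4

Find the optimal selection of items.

Items: item 1 (v=4, w=1), item 2 (v=3, w=3), item 3 (v=8, w=4), item 4 (v=14, w=3)
Capacity: 10
Checking all 16 subsets (w = total weight, v = total value):
  {}: w = 0, v = 0
  {1}: w = 1, v = 4
  {2}: w = 3, v = 3
  {3}: w = 4, v = 8
  {4}: w = 3, v = 14
  {1, 2}: w = 4, v = 7
  {1, 3}: w = 5, v = 12
  {1, 4}: w = 4, v = 18
  {2, 3}: w = 7, v = 11
  {2, 4}: w = 6, v = 17
  {3, 4}: w = 7, v = 22
  {1, 2, 3}: w = 8, v = 15
  {1, 2, 4}: w = 7, v = 21
  {1, 3, 4}: w = 8, v = 26
  {2, 3, 4}: w = 10, v = 25
  {1, 2, 3, 4}: w = 11 > 10, infeasible
Best feasible subset: items [1, 3, 4]
Total weight: 8 <= 10, total value: 26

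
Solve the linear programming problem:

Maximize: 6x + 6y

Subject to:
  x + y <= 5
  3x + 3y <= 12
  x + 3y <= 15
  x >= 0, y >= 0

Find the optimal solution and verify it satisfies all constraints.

Feasible vertices: (0, 0), (0, 4), (4, 0)
Objective 6x + 6y at each vertex:
  (0, 0): 0
  (0, 4): 24
  (4, 0): 24
Maximum is 24 at (0, 4).
Verify constraints at (x, y) = (0, 4):
  1*0 + 1*4 = 4 <= 5
  3*0 + 3*4 = 12 <= 12 (active)
  1*0 + 3*4 = 12 <= 15
  x = 0 >= 0, y = 4 >= 0. All constraints satisfied.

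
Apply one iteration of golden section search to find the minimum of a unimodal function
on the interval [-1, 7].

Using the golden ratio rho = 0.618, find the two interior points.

Golden section search on [-1, 7].
Golden ratio rho = 0.618 (approx).
Interior points:
  x_1 = -1 + (1-0.618)*8 = 2.0560
  x_2 = -1 + 0.618*8 = 3.9440
Compare f(x_1) and f(x_2) to determine which subinterval to keep.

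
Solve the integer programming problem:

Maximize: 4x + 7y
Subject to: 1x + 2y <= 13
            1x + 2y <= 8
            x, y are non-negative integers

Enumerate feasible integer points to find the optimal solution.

Constraint 1: 1x + 2y <= 13
Constraint 2: 1x + 2y <= 8
Feasible x range (need y >= 0): 0 <= x <= min(13/1, 8/1) => x in {0, ..., 8}.
Enumerate feasible integer points row by row (the coefficient of y is 7 > 0, so for each x the largest feasible y gives the best value):
  x = 0: y <= min((13 - 1*0)/2, (8 - 1*0)/2) => y in {0, ..., 4}; best 4*0 + 7*4 = 28
  x = 1: y <= min((13 - 1*1)/2, (8 - 1*1)/2) => y in {0, ..., 3}; best 4*1 + 7*3 = 25
  x = 2: y <= min((13 - 1*2)/2, (8 - 1*2)/2) => y in {0, ..., 3}; best 4*2 + 7*3 = 29
  x = 3: y <= min((13 - 1*3)/2, (8 - 1*3)/2) => y in {0, ..., 2}; best 4*3 + 7*2 = 26
  x = 4: y <= min((13 - 1*4)/2, (8 - 1*4)/2) => y in {0, ..., 2}; best 4*4 + 7*2 = 30
  x = 5: y <= min((13 - 1*5)/2, (8 - 1*5)/2) => y in {0, ..., 1}; best 4*5 + 7*1 = 27
  x = 6: y <= min((13 - 1*6)/2, (8 - 1*6)/2) => y in {0, ..., 1}; best 4*6 + 7*1 = 31
  x = 7: y <= min((13 - 1*7)/2, (8 - 1*7)/2) => y in {0}; best 4*7 + 7*0 = 28
  x = 8: y <= min((13 - 1*8)/2, (8 - 1*8)/2) => y in {0}; best 4*8 + 7*0 = 32
The maximum 4x + 7y = 32 is achieved at x = 8, y = 0.
Check: 1*8 + 2*0 = 8 <= 13 and 1*8 + 2*0 = 8 <= 8.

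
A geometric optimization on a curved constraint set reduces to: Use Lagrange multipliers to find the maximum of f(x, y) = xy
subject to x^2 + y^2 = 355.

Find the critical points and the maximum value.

Lagrange conditions: y = 2*lambda*x and x = 2*lambda*y
If x = 0 then y = 0, violating the constraint, so x, y != 0.
Dividing: y/x = x/y => x^2 = y^2 => y = x or y = -x
Constraint: 2x^2 = 355 => x^2 = 355/2 => x = +/-sqrt(355/2)
Critical points: (sqrt(355/2), sqrt(355/2)), (-sqrt(355/2), -sqrt(355/2)), (sqrt(355/2), -sqrt(355/2)), (-sqrt(355/2), sqrt(355/2))
  y = x:  xy = x^2 = 355/2  at (sqrt(355/2), sqrt(355/2)) and (-sqrt(355/2), -sqrt(355/2))
  y = -x: xy = -x^2 = -355/2 at (sqrt(355/2), -sqrt(355/2)) and (-sqrt(355/2), sqrt(355/2))
Maximum xy = 355/2 at (sqrt(355/2), sqrt(355/2)) and (-sqrt(355/2), -sqrt(355/2))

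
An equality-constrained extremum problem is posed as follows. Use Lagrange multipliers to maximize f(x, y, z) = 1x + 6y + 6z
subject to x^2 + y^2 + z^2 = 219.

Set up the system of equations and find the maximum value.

Lagrange conditions: 1 = 2*lambda*x, 6 = 2*lambda*y, 6 = 2*lambda*z
So x:1 = y:6 = z:6, i.e. x = 1t, y = 6t, z = 6t
Constraint: t^2*(1^2 + 6^2 + 6^2) = 219
  t^2 * 73 = 219  =>  t = sqrt(3)
Maximum = 1*1t + 6*6t + 6*6t = 73*sqrt(3) = sqrt(15987)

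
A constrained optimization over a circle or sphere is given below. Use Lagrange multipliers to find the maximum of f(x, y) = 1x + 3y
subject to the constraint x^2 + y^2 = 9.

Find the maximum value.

Set up Lagrange conditions: grad f = lambda * grad g
  1 = 2*lambda*x
  3 = 2*lambda*y
From these: x/y = 1/3, so x = 1t, y = 3t for some t.
Substitute into constraint: (1t)^2 + (3t)^2 = 9
  t^2 * 10 = 9
  t = sqrt(9/10)
Maximum = 1*x + 3*y = (1^2 + 3^2)*t = 10 * sqrt(9/10) = sqrt(90)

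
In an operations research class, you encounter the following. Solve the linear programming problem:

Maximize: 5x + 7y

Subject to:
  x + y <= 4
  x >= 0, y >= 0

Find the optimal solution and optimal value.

The feasible region has vertices at [(0, 0), (4, 0), (0, 4)].
Checking objective 5x + 7y at each vertex:
  (0, 0): 5*0 + 7*0 = 0
  (4, 0): 5*4 + 7*0 = 20
  (0, 4): 5*0 + 7*4 = 28
Maximum is 28 at (0, 4).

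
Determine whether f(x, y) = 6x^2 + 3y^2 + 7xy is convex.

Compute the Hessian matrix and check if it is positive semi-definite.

f(x,y) = 6x^2 + 3y^2 + 7xy
Hessian H = [[12, 7], [7, 6]]
trace(H) = 18, det(H) = 23
Eigenvalues: (18 +/- sqrt(232)) / 2 = 16.62, 1.384
Since both eigenvalues > 0, f is convex.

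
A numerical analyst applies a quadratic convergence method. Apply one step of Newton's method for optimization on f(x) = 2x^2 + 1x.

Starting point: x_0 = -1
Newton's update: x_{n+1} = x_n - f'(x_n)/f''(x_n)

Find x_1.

f(x) = 2x^2 + 1x
f'(x) = 4x + (1), f''(x) = 4
Newton step: x_1 = x_0 - f'(x_0)/f''(x_0)
f'(-1) = -3
x_1 = -1 - -3/4 = -1/4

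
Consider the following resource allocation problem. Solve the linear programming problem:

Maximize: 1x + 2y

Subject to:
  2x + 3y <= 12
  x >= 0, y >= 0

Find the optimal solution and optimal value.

The feasible region has vertices at [(0, 0), (6, 0), (0, 4)].
Checking objective 1x + 2y at each vertex:
  (0, 0): 1*0 + 2*0 = 0
  (6, 0): 1*6 + 2*0 = 6
  (0, 4): 1*0 + 2*4 = 8
Maximum is 8 at (0, 4).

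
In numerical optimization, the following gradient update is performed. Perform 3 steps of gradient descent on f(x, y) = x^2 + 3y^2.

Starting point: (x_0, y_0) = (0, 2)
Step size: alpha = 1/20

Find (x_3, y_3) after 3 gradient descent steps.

f(x,y) = x^2 + 3y^2
grad_x = 2x + 0y, grad_y = 6y + 0x
Step 1: grad = (0, 12), (0, 7/5)
Step 2: grad = (0, 42/5), (0, 49/50)
Step 3: grad = (0, 147/25), (0, 343/500)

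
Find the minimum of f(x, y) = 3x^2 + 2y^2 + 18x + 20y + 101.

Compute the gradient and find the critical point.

f(x,y) = 3x^2 + 2y^2 + 18x + 20y + 101
df/dx = 6x + (18) = 0  =>  x = -3
df/dy = 4y + (20) = 0  =>  y = -5
f(-3, -5) = 3*(-3)^2 + 2*(-5)^2 + 18*(-3) + 20*(-5) + 101 = 24
Hessian is diagonal with entries 6, 4 > 0, so this is a minimum.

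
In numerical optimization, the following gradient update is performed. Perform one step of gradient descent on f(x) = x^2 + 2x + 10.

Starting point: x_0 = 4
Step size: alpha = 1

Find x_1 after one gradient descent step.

f(x) = x^2 + 2x + 10
f'(x) = 2x + 2
f'(4) = 2*4 + (2) = 10
x_1 = x_0 - alpha * f'(x_0) = 4 - 1 * 10 = -6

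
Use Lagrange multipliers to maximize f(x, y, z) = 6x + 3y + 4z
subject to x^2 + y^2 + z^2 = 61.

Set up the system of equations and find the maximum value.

Lagrange conditions: 6 = 2*lambda*x, 3 = 2*lambda*y, 4 = 2*lambda*z
So x:6 = y:3 = z:4, i.e. x = 6t, y = 3t, z = 4t
Constraint: t^2*(6^2 + 3^2 + 4^2) = 61
  t^2 * 61 = 61  =>  t = sqrt(1)
Maximum = 6*6t + 3*3t + 4*4t = 61*sqrt(1) = 61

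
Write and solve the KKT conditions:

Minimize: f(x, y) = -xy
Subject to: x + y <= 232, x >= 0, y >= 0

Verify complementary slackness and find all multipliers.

Problem: min -xy s.t. x + y <= 232 (multiplier lambda), x >= 0 (mu_x), y >= 0 (mu_y)
KKT stationarity: -y + lambda - mu_x = 0, -x + lambda - mu_y = 0, with lambda, mu_x, mu_y >= 0
Complementary slackness: lambda*(x + y - 232) = 0, mu_x*x = 0, mu_y*y = 0
If lambda = 0: y = -mu_x <= 0 and x = -mu_y <= 0 force x = y = 0 with f = 0; but x = y = 116 is feasible with f = -13456 < 0, so this is not the minimum. Hence lambda > 0 and x + y = 232.
Try x > 0, y > 0 (so mu_x = mu_y = 0): y = lambda, x = lambda => x = y = lambda
x + y = 232 => 2*lambda = 232 => lambda = 116
x* = y* = 116 > 0, consistent with mu_x = mu_y = 0.
(Any feasible point with x = 0 or y = 0 has f = 0 > -13456, so the minimum is not on those boundaries.)
min(-xy) = -13456 (i.e. max xy = 13456)
Multipliers: lambda = 116, mu_x = 0, mu_y = 0
Complementary slackness: lambda*(x + y - 232) = 116*(116 + 116 - 232) = 0, mu_x*x = 0*116 = 0, mu_y*y = 0*116 = 0. Satisfied.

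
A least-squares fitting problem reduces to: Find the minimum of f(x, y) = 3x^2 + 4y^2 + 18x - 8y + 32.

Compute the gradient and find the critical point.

f(x,y) = 3x^2 + 4y^2 + 18x - 8y + 32
df/dx = 6x + (18) = 0  =>  x = -3
df/dy = 8y + (-8) = 0  =>  y = 1
f(-3, 1) = 3*(-3)^2 + 4*(1)^2 + 18*(-3) + -8*(1) + 32 = 1
Hessian is diagonal with entries 6, 8 > 0, so this is a minimum.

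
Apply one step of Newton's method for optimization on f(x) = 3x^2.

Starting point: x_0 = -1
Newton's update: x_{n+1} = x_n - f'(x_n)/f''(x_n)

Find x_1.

f(x) = 3x^2
f'(x) = 6x + (0), f''(x) = 6
Newton step: x_1 = x_0 - f'(x_0)/f''(x_0)
f'(-1) = -6
x_1 = -1 - -6/6 = 0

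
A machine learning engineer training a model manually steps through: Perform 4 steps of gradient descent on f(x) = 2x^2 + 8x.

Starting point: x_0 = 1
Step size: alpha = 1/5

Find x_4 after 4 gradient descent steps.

f(x) = 2x^2 + 8x, f'(x) = 4x + (8)
Step 1: f'(1) = 12, x_1 = 1 - 1/5 * 12 = -7/5
Step 2: f'(-7/5) = 12/5, x_2 = -7/5 - 1/5 * 12/5 = -47/25
Step 3: f'(-47/25) = 12/25, x_3 = -47/25 - 1/5 * 12/25 = -247/125
Step 4: f'(-247/125) = 12/125, x_4 = -247/125 - 1/5 * 12/125 = -1247/625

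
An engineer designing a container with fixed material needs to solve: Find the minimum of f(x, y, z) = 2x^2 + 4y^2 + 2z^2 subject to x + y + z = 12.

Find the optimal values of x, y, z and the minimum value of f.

Using Lagrange multipliers on f = 2x^2 + 4y^2 + 2z^2 with constraint x + y + z = 12:
Conditions: 2*2*x = lambda, 2*4*y = lambda, 2*2*z = lambda
So x = lambda/4, y = lambda/8, z = lambda/4
Substituting into constraint: lambda * (5/8) = 12
lambda = 96/5
x = 24/5, y = 12/5, z = 24/5
Minimum value = 576/5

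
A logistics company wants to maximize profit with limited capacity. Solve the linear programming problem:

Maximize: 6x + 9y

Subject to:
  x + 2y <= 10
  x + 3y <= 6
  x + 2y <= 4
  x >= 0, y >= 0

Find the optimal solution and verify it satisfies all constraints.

Feasible vertices: (0, 0), (0, 2), (4, 0)
Objective 6x + 9y at each vertex:
  (0, 0): 0
  (0, 2): 18
  (4, 0): 24
Maximum is 24 at (4, 0).
Verify constraints at (x, y) = (4, 0):
  1*4 + 2*0 = 4 <= 10
  1*4 + 3*0 = 4 <= 6
  1*4 + 2*0 = 4 <= 4 (active)
  x = 4 >= 0, y = 0 >= 0. All constraints satisfied.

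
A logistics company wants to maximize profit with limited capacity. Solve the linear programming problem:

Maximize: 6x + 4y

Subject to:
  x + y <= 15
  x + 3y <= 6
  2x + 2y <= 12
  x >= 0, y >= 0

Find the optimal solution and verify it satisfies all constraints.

Feasible vertices: (0, 0), (0, 2), (6, 0)
Objective 6x + 4y at each vertex:
  (0, 0): 0
  (0, 2): 8
  (6, 0): 36
Maximum is 36 at (6, 0).
Verify constraints at (x, y) = (6, 0):
  1*6 + 1*0 = 6 <= 15
  1*6 + 3*0 = 6 <= 6 (active)
  2*6 + 2*0 = 12 <= 12 (active)
  x = 6 >= 0, y = 0 >= 0. All constraints satisfied.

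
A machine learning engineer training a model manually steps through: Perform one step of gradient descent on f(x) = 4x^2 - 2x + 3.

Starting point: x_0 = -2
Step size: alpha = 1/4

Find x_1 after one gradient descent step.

f(x) = 4x^2 - 2x + 3
f'(x) = 8x - 2
f'(-2) = 8*-2 + (-2) = -18
x_1 = x_0 - alpha * f'(x_0) = -2 - 1/4 * -18 = 5/2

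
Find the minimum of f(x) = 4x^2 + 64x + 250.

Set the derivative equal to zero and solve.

f(x) = 4x^2 + 64x + 250
f'(x) = 8x + (64) = 0
x = -64/8 = -8
f(-8) = -6
Since f''(x) = 8 > 0, this is a minimum.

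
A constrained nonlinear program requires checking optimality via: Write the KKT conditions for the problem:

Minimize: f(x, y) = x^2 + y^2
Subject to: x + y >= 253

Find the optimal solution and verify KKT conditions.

KKT conditions for min x^2 + y^2 s.t. x + y >= 253:
Stationarity: 2x = mu, 2y = mu
So x = y = mu/2.
Complementary slackness: mu*(x + y - 253) = 0
Primal feasibility: x + y >= 253; dual feasibility: mu >= 0
If mu = 0 then x = y = 0, but 0 + 0 < 253 is infeasible, so the constraint is active.
Constraint active: x + y = 2*(mu/2) = 253 => mu = 253
x = y = 253/2, f = 64009/2
Verify: stationarity 2*(253/2) = 253 = mu; primal 253/2 + 253/2 = 253 >= 253; dual mu = 253 >= 0; complementary slackness 253*(253 - 253) = 0. All KKT conditions hold.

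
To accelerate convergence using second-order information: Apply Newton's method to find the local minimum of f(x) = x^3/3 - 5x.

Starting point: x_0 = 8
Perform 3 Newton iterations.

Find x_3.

f(x) = x^3/3 - 5x
f'(x) = x^2 - 5, f''(x) = 2x
Newton update: x_{n+1} = x_n - (x_n^2 - 5)/(2*x_n)
Step 1: x_0 = 8, f'=59, f''=16, x_1 = 69/16
Step 2: x_1 = 69/16, f'=3481/256, f''=69/8, x_2 = 6041/2208
Step 3: x_2 = 6041/2208, f'=12117361/4875264, f''=6041/1104, x_3 = 60870001/26677056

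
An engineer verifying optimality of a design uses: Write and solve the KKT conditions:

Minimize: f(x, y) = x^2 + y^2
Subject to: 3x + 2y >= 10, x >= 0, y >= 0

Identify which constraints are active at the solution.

KKT conditions for min x^2 + y^2 s.t. 3x + 2y >= 10, x >= 0, y >= 0:
Stationarity: 2x = mu*3 + mu_x, 2y = mu*2 + mu_y, with mu, mu_x, mu_y >= 0
Complementary slackness: mu*(3x + 2y - 10) = 0, mu_x*x = 0, mu_y*y = 0
(0, 0) is infeasible (3*0 + 2*0 < 10), so if mu = 0 stationarity would force x = mu_x/2 >= 0, y = mu_y/2 >= 0 with mu_x*x = mu_y*y = 0, i.e. x = y = 0: contradiction. Hence mu > 0 and 3x + 2y = 10 is active.
Try x > 0, y > 0 (so mu_x = mu_y = 0): x = 3*mu/2, y = 2*mu/2
Substitute: 3*(3*mu/2) + 2*(2*mu/2) = 10
  mu*13/2 = 10 => mu = 20/13
x* = 30/13 > 0, y* = 20/13 > 0, consistent with mu_x = mu_y = 0.
f is convex and the constraints are linear, so this KKT point is the global minimum.
f* = 100/13
Active constraints: 3x + 2y >= 10 (holds with equality, mu = 20/13 > 0); x >= 0 and y >= 0 are inactive (mu_x = mu_y = 0).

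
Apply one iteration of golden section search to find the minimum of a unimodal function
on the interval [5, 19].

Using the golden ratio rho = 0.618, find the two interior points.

Golden section search on [5, 19].
Golden ratio rho = 0.618 (approx).
Interior points:
  x_1 = 5 + (1-0.618)*14 = 10.3480
  x_2 = 5 + 0.618*14 = 13.6520
Compare f(x_1) and f(x_2) to determine which subinterval to keep.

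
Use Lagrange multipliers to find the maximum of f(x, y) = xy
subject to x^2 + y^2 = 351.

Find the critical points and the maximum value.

Lagrange conditions: y = 2*lambda*x and x = 2*lambda*y
If x = 0 then y = 0, violating the constraint, so x, y != 0.
Dividing: y/x = x/y => x^2 = y^2 => y = x or y = -x
Constraint: 2x^2 = 351 => x^2 = 351/2 => x = +/-sqrt(351/2)
Critical points: (sqrt(351/2), sqrt(351/2)), (-sqrt(351/2), -sqrt(351/2)), (sqrt(351/2), -sqrt(351/2)), (-sqrt(351/2), sqrt(351/2))
  y = x:  xy = x^2 = 351/2  at (sqrt(351/2), sqrt(351/2)) and (-sqrt(351/2), -sqrt(351/2))
  y = -x: xy = -x^2 = -351/2 at (sqrt(351/2), -sqrt(351/2)) and (-sqrt(351/2), sqrt(351/2))
Maximum xy = 351/2 at (sqrt(351/2), sqrt(351/2)) and (-sqrt(351/2), -sqrt(351/2))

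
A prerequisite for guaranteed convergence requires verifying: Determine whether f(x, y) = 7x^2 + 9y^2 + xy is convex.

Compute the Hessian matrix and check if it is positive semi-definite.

f(x,y) = 7x^2 + 9y^2 + xy
Hessian H = [[14, 1], [1, 18]]
trace(H) = 32, det(H) = 251
Eigenvalues: (32 +/- sqrt(20)) / 2 = 18.24, 13.76
Since both eigenvalues > 0, f is convex.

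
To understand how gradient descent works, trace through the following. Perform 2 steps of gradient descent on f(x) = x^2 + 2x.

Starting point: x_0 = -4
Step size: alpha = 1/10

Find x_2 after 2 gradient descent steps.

f(x) = x^2 + 2x, f'(x) = 2x + (2)
Step 1: f'(-4) = -6, x_1 = -4 - 1/10 * -6 = -17/5
Step 2: f'(-17/5) = -24/5, x_2 = -17/5 - 1/10 * -24/5 = -73/25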